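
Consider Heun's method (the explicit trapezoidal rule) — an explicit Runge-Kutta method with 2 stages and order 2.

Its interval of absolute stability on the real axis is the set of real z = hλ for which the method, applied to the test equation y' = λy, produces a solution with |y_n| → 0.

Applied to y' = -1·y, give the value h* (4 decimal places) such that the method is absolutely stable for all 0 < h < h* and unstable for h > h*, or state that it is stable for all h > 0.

(-2.0000,0); λ=-1 ⇒ h* = 2.0000.

Test eqn y'=λy, z=hλ:
  order 2, 2-stage ⇒ R(z)=1+z+z^2/2
  (e.g. R(-0.93)=0.50245, |R|=0.50245)

Find x<0 with |R(x)|<1.
x=-0.93: |R|=0.5025
|R(-2.14)|=1.1498 |R(-1.41)|=0.5840 |R(-0.79)|=0.5221
Bisect:
  x_lo=-2.6297 |R|=1.8280  x_hi=-0.1949 |R|=0.8241
  mid=-1.41230 |R|=0.58499 →hi
  mid=-2.02101 |R|=1.02123 →lo
  mid=-1.71665 |R|=0.75680 →hi
  mid=-1.86883 |R|=0.87743 →hi
  mid=-1.94492 |R|=0.94644 →hi
  mid=-1.98296 |R|=0.98311 →hi
  mid=-2.00199 |R|=1.00199 →lo
  mid=-1.99247 |R|=0.99250 →hi
  ...
  [-2.00005,-1.99991] ⇒ x*=-2.0000
So |R|<1 on (-2.0000, 0).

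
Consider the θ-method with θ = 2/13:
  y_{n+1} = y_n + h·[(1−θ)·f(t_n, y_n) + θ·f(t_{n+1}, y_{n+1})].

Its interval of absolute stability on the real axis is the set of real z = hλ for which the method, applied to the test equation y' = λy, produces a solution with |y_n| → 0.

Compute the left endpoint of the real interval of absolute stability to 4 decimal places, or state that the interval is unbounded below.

z* = -2.8889.

Test eqn y'=λy, z=hλ:
  y_{n+1} = y_n + z·[11/13·y_n + 2/13·y_{n+1}] ⇒ (1 − 2/13z)y_{n+1} = (1 + 11/13z)y_n
  Hence R(z) = (1 + 11/13z)/(1 − 2/13z).

Find x<0 with |R(x)|<1.
x=-1.7: |R|=0.3476
R=−1: 1+11/13x = −1+2/13x ⇒ -9/13x=2 ⇒ x=2/(-9/13)=-2.8889
Confirm numerically:
  x=-2.156: |R|=0.61899 <1
  x=-1.970: |R|=0.51181 <1
  x=-1.288: |R|=0.07499 <1
  x=-3.203: |R|=1.14568 >1
  x=-3.123: |R|=1.10948 >1
  x=-2.959: |R|=1.03335 >1
So |R|<1 on (-2.8889, 0).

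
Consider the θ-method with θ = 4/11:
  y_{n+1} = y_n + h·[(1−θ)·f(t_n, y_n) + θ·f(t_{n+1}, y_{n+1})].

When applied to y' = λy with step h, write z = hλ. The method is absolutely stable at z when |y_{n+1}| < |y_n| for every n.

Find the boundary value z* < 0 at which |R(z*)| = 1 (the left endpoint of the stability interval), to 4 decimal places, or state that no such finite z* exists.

On y'=λy, z=hλ:
  y_{n+1} = y_n + z·[7/11·y_n + 4/11·y_{n+1}] ⇒ (1 − 4/11z)y_{n+1} = (1 + 7/11z)y_n
  so R(z) = (1 + 7/11z)/(1 − 4/11z).

Boundary: |R(x)|=1, x<0.
x=-0.71: |R|=0.4357
R=−1: 1+7/11x = −1+4/11x ⇒ -3/11x=2 ⇒ x=2/(-3/11)=-7.3333
Confirm numerically:
  x=-5.497: |R|=0.83300 <1
  x=-5.214: |R|=0.80041 <1
  x=-4.044: |R|=0.63689 <1
  x=-7.849: |R|=1.03649 >1
  x=-7.685: |R|=1.02528 >1
  x=-7.656: |R|=1.02326 >1
So |R|<1 on (-7.3333, 0).

left endpoint -7.3333.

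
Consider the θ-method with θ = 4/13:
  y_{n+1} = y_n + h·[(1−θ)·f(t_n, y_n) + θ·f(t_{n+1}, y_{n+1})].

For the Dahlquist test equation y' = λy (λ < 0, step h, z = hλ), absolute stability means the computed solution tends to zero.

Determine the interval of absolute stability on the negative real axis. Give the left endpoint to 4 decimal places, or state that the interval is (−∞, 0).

Test eqn y'=λy, z=hλ:
  y_{n+1} = y_n + z·[9/13·y_n + 4/13·y_{n+1}] ⇒ (1 − 4/13z)y_{n+1} = (1 + 9/13z)y_n
  Hence R(z) = (1 + 9/13z)/(1 − 4/13z).

Find x<0 with |R(x)|<1.
x=-1.16: |R|=0.1451
R=−1: 1+9/13x = −1+4/13x ⇒ -5/13x=2 ⇒ x=2/(-5/13)=-5.2000
Confirm numerically:
  x=-5.026: |R|=0.97372 <1
  x=-4.916: |R|=0.95653 <1
  x=-4.610: |R|=0.90617 <1
  x=-4.404: |R|=0.87000 <1
  x=-5.790: |R|=1.08158 >1
  x=-5.717: |R|=1.07207 >1
  x=-5.287: |R|=1.01274 >1
Interval (-5.2000, 0).

(-5.2000, 0).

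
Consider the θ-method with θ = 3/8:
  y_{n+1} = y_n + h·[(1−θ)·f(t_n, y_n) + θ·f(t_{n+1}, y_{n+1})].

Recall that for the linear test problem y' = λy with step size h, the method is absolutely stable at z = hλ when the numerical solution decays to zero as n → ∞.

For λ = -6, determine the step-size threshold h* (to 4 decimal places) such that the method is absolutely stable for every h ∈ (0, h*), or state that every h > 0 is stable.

(-8.0000,0); λ=-6 ⇒ h* = (8)/6 = 1.3333.

Test eqn y'=λy, z=hλ:
  y_{n+1} = y_n + z·[5/8·y_n + 3/8·y_{n+1}] ⇒ (1 − 3/8z)y_{n+1} = (1 + 5/8z)y_n
  R(z) = (1 + 5/8z)/(1 − 3/8z).

Find x<0 with |R(x)|<1.
x=-1.63: |R|=0.0116
R=−1: 1+5/8x = −1+3/8x ⇒ -1/4x=2 ⇒ x=2/(-1/4)=-8.0000
Confirm numerically:
  x=-6.775: |R|=0.91350 <1
  x=-6.717: |R|=0.90885 <1
  x=-6.048: |R|=0.85067 <1
  x=-3.221: |R|=0.45887 <1
  x=-8.532: |R|=1.03167 >1
  x=-8.353: |R|=1.02136 >1
So |R|<1 on (-8.0000, 0).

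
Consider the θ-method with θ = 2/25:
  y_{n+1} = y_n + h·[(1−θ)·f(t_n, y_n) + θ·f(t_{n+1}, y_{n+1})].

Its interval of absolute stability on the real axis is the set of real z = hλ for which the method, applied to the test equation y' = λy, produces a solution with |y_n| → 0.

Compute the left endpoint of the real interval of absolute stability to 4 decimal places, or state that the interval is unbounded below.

z* = -2.3810.

Set f=λy, z=hλ:
  y_{n+1} = y_n + z·[23/25·y_n + 2/25·y_{n+1}] ⇒ (1 − 2/25z)y_{n+1} = (1 + 23/25z)y_n
  Hence R(z) = (1 + 23/25z)/(1 − 2/25z).

Find x<0 with |R(x)|<1.
x=-0.34: |R|=0.6690
R=−1: 1+23/25x = −1+2/25x ⇒ -21/25x=2 ⇒ x=2/(-21/25)=-2.3810
Confirm numerically:
  x=-2.206: |R|=0.87508 <1
  x=-2.013: |R|=0.73379 <1
  x=-1.844: |R|=0.60694 <1
  x=-1.433: |R|=0.28562 <1
  x=-2.791: |R|=1.28157 >1
  x=-2.445: |R|=1.04500 >1
Stable set (-2.3810, 0).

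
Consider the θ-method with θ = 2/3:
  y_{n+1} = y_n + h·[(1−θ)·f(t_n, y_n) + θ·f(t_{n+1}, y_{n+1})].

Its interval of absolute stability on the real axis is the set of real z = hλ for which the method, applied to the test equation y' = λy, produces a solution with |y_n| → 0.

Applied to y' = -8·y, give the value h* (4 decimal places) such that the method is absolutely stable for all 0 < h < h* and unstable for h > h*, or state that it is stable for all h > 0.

Set f=λy, z=hλ:
  y_{n+1} = y_n + z·[1/3·y_n + 2/3·y_{n+1}] ⇒ (1 − 2/3z)y_{n+1} = (1 + 1/3z)y_n
  so R(z) = (1 + 1/3z)/(1 − 2/3z).

Solve |R(x)|<1 on ℝ⁻.
x=-1.22: |R|=0.3272
x=-2: |R|=0.1429
x=-10: |R|=0.3043
x=-100: |R|=0.4778
θ=2/3≥1/2 ⇒ |1+1/3x|<|1−2/3x| ∀x<0 ⇒ interval (−∞,0).

interval (−∞, 0). Any h>0 works for λ=-8.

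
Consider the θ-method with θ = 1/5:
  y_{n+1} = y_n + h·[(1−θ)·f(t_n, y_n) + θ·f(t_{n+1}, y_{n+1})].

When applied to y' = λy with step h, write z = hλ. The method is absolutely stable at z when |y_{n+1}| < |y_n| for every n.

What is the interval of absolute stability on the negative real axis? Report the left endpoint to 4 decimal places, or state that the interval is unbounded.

(-3.3333, 0).

Set f=λy, z=hλ:
  y_{n+1} = y_n + z·[4/5·y_n + 1/5·y_{n+1}] ⇒ (1 − 1/5z)y_{n+1} = (1 + 4/5z)y_n
  Hence R(z) = (1 + 4/5z)/(1 − 1/5z).

Solve |R(x)|<1 on ℝ⁻.
x=-0.5: |R|=0.5455
R=−1: 1+4/5x = −1+1/5x ⇒ -3/5x=2 ⇒ x=2/(-3/5)=-3.3333
Confirm numerically:
  x=-3.179: |R|=0.94339 <1
  x=-2.376: |R|=0.61063 <1
  x=-2.272: |R|=0.56216 <1
  x=-1.981: |R|=0.41885 <1
  x=-3.878: |R|=1.18405 >1
  x=-3.650: |R|=1.10983 >1
Interval (-3.3333, 0).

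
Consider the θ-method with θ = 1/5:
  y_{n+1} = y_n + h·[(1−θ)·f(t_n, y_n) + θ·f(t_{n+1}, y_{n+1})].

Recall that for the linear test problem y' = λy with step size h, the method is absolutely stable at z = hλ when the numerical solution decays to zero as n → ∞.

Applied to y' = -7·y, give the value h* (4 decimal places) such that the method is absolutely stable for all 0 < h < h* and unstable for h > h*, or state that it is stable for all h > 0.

Set f=λy, z=hλ:
  y_{n+1} = y_n + z·[4/5·y_n + 1/5·y_{n+1}] ⇒ (1 − 1/5z)y_{n+1} = (1 + 4/5z)y_n
  Hence R(z) = (1 + 4/5z)/(1 − 1/5z).

Need |R(x)|<1, x<0.
x=-0.55: |R|=0.5045
R=−1: 1+4/5x = −1+1/5x ⇒ -3/5x=2 ⇒ x=2/(-3/5)=-3.3333
Confirm numerically:
  x=-3.213: |R|=0.95605 <1
  x=-2.978: |R|=0.86638 <1
  x=-2.974: |R|=0.86481 <1
  x=-3.858: |R|=1.17769 >1
  x=-3.481: |R|=1.05223 >1
  x=-3.408: |R|=1.02664 >1
Interval (-3.3333, 0).

(-3.3333,0); λ=-7 ⇒ h* = (10/3)/7 = 0.4762.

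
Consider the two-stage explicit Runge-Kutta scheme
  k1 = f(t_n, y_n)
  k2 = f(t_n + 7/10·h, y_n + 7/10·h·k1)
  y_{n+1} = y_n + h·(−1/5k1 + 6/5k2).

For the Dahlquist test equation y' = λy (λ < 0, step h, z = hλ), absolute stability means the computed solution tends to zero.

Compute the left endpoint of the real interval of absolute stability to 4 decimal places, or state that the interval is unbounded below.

With y'=λy (z=hλ):
  k1=λy_n ⇒ h·k1=z·y_n;  k2=λ(1+7/10z)y_n ⇒ h·k2=z(1+7/10z)y_n
  y_{n+1}/y_n = 1 − 1/5z + 6/5z(1+7/10z) = 1 + z + 21/25z²
  so R(z) = 1 + z + 21/25z².

Boundary: |R(x)|=1, x<0.
x=-1.66: |R|=1.6547
R=1: x+21/25x²=0 ⇒ x=−25/21=-1.1905; min R=1−1/(4·21/25)=0.7024>−1
Confirm numerically:
  x=-1.163: |R|=0.97316 <1
  x=-1.021: |R|=0.85465 <1
  x=-0.889: |R|=0.77487 <1
  x=-0.545: |R|=0.70450 <1
  x=-1.388: |R|=1.23030 >1
  x=-1.358: |R|=1.19110 >1
Stable set (-1.1905, 0).

left endpoint -1.1905.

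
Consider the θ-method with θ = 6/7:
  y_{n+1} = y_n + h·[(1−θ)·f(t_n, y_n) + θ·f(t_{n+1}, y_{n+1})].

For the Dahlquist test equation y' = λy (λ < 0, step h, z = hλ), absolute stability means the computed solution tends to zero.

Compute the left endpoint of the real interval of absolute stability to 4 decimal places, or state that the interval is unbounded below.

(−∞, 0) — no finite endpoint.

With y'=λy (z=hλ):
  y_{n+1} = y_n + z·[1/7·y_n + 6/7·y_{n+1}] ⇒ (1 − 6/7z)y_{n+1} = (1 + 1/7z)y_n
  Hence R(z) = (1 + 1/7z)/(1 − 6/7z).

Boundary: |R(x)|=1, x<0.
x=-1.62: |R|=0.3218
x=-2: |R|=0.2632
x=-10: |R|=0.0448
x=-100: |R|=0.1532
θ=6/7≥1/2 ⇒ |1+1/7x|<|1−6/7x| ∀x<0 ⇒ interval (−∞,0).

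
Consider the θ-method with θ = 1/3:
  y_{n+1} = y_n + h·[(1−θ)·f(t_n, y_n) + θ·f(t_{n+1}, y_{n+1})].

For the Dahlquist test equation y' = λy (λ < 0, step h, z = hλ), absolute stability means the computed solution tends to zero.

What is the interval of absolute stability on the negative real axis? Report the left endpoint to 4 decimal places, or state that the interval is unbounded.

z∈(-6.0000,0).

On y'=λy, z=hλ:
  y_{n+1} = y_n + z·[2/3·y_n + 1/3·y_{n+1}] ⇒ (1 − 1/3z)y_{n+1} = (1 + 2/3z)y_n
  Hence R(z) = (1 + 2/3z)/(1 − 1/3z).

Boundary: |R(x)|=1, x<0.
x=-1.76: |R|=0.1092
R=−1: 1+2/3x = −1+1/3x ⇒ -1/3x=2 ⇒ x=2/(-1/3)=-6.0000
Confirm numerically:
  x=-5.547: |R|=0.94700 <1
  x=-5.371: |R|=0.92486 <1
  x=-5.019: |R|=0.87767 <1
  x=-4.505: |R|=0.80080 <1
  x=-6.276: |R|=1.02975 >1
  x=-6.222: |R|=1.02407 >1
  x=-6.196: |R|=1.02131 >1
Interval (-6.0000, 0).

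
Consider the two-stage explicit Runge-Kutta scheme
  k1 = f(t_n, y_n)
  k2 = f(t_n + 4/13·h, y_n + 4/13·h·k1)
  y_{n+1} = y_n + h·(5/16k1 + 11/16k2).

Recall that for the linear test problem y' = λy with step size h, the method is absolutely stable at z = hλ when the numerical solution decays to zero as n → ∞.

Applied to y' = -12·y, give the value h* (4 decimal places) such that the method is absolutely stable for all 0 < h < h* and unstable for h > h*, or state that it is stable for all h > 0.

With y'=λy (z=hλ):
  k1=λy_n ⇒ h·k1=z·y_n;  k2=λ(1+4/13z)y_n ⇒ h·k2=z(1+4/13z)y_n
  y_{n+1}/y_n = 1 + 5/16z + 11/16z(1+4/13z) = 1 + z + 11/52z²
  Hence R(z) = 1 + z + 11/52z².

Find x<0 with |R(x)|<1.
x=-0.66: |R|=0.4321
R=1: x+11/52x²=0 ⇒ x=−52/11=-4.7273; min R=1−1/(4·11/52)=-0.1818>−1
Confirm numerically:
  x=-4.385: |R|=0.68251 <1
  x=-3.563: |R|=0.12247 <1
  x=-2.189: |R|=0.17537 <1
  x=-5.240: |R|=1.56834 >1
  x=-4.975: |R|=1.26071 >1
  x=-4.896: |R|=1.17475 >1
Stable set (-4.7273, 0).

(-4.7273,0); λ=-12 ⇒ h* = (52/11)/12 = 0.3939.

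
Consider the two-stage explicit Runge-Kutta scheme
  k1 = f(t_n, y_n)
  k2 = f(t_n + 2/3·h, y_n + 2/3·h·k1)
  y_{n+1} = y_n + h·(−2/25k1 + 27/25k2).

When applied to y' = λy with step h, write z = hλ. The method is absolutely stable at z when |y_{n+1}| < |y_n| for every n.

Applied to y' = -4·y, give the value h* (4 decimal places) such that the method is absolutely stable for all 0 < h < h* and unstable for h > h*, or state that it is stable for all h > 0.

(-1.3889,0); λ=-4 ⇒ h* = (25/18)/4 = 0.3472.

With y'=λy (z=hλ):
  k1=λy_n ⇒ h·k1=z·y_n;  k2=λ(1+2/3z)y_n ⇒ h·k2=z(1+2/3z)y_n
  y_{n+1}/y_n = 1 − 2/25z + 27/25z(1+2/3z) = 1 + z + 18/25z²
  Hence R(z) = 1 + z + 18/25z².

Boundary: |R(x)|=1, x<0.
x=-0.82: |R|=0.6641
R=1: x+18/25x²=0 ⇒ x=−25/18=-1.3889; min R=1−1/(4·18/25)=0.6528>−1
Confirm numerically:
  x=-1.223: |R|=0.85392 <1
  x=-1.074: |R|=0.75650 <1
  x=-1.060: |R|=0.74899 <1
  x=-0.878: |R|=0.67704 <1
  x=-1.941: |R|=1.77159 >1
  x=-1.876: |R|=1.65795 >1
  x=-1.573: |R|=1.20852 >1
So |R|<1 on (-1.3889, 0).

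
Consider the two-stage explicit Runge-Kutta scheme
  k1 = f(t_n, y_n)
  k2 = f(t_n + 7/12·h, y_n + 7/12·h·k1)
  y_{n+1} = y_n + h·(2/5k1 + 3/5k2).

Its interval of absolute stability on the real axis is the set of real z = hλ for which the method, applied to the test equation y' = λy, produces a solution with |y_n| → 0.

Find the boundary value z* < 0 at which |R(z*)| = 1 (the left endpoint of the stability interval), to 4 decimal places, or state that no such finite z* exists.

Test eqn y'=λy, z=hλ:
  k1=λy_n ⇒ h·k1=z·y_n;  k2=λ(1+7/12z)y_n ⇒ h·k2=z(1+7/12z)y_n
  y_{n+1}/y_n = 1 + 2/5z + 3/5z(1+7/12z) = 1 + z + 7/20z²
  ⇒ R(z) = 1 + z + 7/20z².

Need |R(x)|<1, x<0.
x=-0.58: |R|=0.5377
R=1: x+7/20x²=0 ⇒ x=−20/7=-2.8571; min R=1−1/(4·7/20)=0.2857>−1
Confirm numerically:
  x=-2.457: |R|=0.65590 <1
  x=-2.357: |R|=0.58741 <1
  x=-1.190: |R|=0.30563 <1
  x=-3.151: |R|=1.32408 >1
  x=-2.933: |R|=1.07787 >1
Interval (-2.8571, 0).

left endpoint -2.8571.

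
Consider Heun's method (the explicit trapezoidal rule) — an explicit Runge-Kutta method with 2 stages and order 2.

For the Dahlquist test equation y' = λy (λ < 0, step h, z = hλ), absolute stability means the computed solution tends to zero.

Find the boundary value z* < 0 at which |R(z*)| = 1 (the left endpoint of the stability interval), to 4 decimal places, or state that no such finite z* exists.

With y'=λy (z=hλ):
  order 2, 2-stage ⇒ R(z)=1+z+z^2/2
  (e.g. R(-0.55)=0.60125, |R|=0.60125)

Boundary: |R(x)|=1, x<0.
x=-0.55: |R|=0.6013
|R(-1.73)|=0.7664 |R(-1.06)|=0.5018 |R(-0.88)|=0.5072
Bisect:
  x_lo=-2.7856 |R|=2.0941  x_hi=-0.2472 |R|=0.7833
  mid=-1.51640 |R|=0.63333 →hi
  mid=-2.15099 |R|=1.16238 →lo
  mid=-1.83369 |R|=0.84752 →hi
  mid=-1.99234 |R|=0.99237 →hi
  mid=-2.07166 |R|=1.07423 →lo
  mid=-2.03200 |R|=1.03251 →lo
  mid=-2.01217 |R|=1.01224 →lo
  mid=-2.00225 |R|=1.00226 →lo
  ...
  [-2.00008,-1.99993] ⇒ x*=-2.0000
Interval (-2.0000, 0).

left endpoint -2.0000.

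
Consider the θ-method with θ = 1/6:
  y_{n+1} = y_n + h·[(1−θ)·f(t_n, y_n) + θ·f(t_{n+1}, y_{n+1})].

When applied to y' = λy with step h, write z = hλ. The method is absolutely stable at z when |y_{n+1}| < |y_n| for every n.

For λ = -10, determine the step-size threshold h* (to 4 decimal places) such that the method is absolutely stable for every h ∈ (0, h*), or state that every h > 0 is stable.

With y'=λy (z=hλ):
  y_{n+1} = y_n + z·[5/6·y_n + 1/6·y_{n+1}] ⇒ (1 − 1/6z)y_{n+1} = (1 + 5/6z)y_n
  ⇒ R(z) = (1 + 5/6z)/(1 − 1/6z).

Solve |R(x)|<1 on ℝ⁻.
x=-1.67: |R|=0.3064
R=−1: 1+5/6x = −1+1/6x ⇒ -2/3x=2 ⇒ x=2/(-2/3)=-3.0000
Confirm numerically:
  x=-2.669: |R|=0.84727 <1
  x=-2.416: |R|=0.72243 <1
  x=-1.352: |R|=0.10337 <1
  x=-3.478: |R|=1.20173 >1
  x=-3.252: |R|=1.10895 >1
Stable set (-3.0000, 0).

(-3.0000,0); λ=-10 ⇒ h* = (3)/10 = 0.3000.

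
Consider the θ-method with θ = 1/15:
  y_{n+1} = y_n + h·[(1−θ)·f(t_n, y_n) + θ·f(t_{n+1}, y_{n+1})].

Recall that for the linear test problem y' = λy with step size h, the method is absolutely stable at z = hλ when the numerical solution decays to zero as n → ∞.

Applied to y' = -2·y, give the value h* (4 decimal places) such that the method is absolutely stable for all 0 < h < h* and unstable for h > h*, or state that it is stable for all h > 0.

Test eqn y'=λy, z=hλ:
  y_{n+1} = y_n + z·[14/15·y_n + 1/15·y_{n+1}] ⇒ (1 − 1/15z)y_{n+1} = (1 + 14/15z)y_n
  ⇒ R(z) = (1 + 14/15z)/(1 − 1/15z).

Solve |R(x)|<1 on ℝ⁻.
x=-1.8: |R|=0.6071
R=−1: 1+14/15x = −1+1/15x ⇒ -13/15x=2 ⇒ x=2/(-13/15)=-2.3077
Confirm numerically:
  x=-2.107: |R|=0.84749 <1
  x=-1.730: |R|=0.55111 <1
  x=-1.669: |R|=0.50189 <1
  x=-1.275: |R|=0.17512 <1
  x=-2.776: |R|=1.34248 >1
  x=-2.551: |R|=1.18022 >1
  x=-2.356: |R|=1.03618 >1
Interval (-2.3077, 0).

(-2.3077,0); λ=-2 ⇒ h* = (30/13)/2 = 1.1538.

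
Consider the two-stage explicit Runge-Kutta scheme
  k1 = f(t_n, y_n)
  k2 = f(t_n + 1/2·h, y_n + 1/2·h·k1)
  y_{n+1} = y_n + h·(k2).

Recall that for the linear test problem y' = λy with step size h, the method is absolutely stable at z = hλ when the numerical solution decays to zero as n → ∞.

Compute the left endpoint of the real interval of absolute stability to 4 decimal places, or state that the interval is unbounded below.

left endpoint -2.0000.

Test eqn y'=λy, z=hλ:
  k1=λy_n ⇒ h·k1=z·y_n;  k2=λ(1+1/2z)y_n ⇒ h·k2=z(1+1/2z)y_n
  y_{n+1}/y_n = 1 + z(1+1/2z) = 1 + z + 1/2z²
  so R(z) = 1 + z + 1/2z².

Solve |R(x)|<1 on ℝ⁻.
x=-0.43: |R|=0.6624
R=1: x+1/2x²=0 ⇒ x=−2=-2.0000; min R=1−1/(4·1/2)=0.5000>−1
Confirm numerically:
  x=-1.838: |R|=0.85112 <1
  x=-1.749: |R|=0.78050 <1
  x=-1.245: |R|=0.53001 <1
  x=-2.407: |R|=1.48982 >1
  x=-2.197: |R|=1.21640 >1
So |R|<1 on (-2.0000, 0).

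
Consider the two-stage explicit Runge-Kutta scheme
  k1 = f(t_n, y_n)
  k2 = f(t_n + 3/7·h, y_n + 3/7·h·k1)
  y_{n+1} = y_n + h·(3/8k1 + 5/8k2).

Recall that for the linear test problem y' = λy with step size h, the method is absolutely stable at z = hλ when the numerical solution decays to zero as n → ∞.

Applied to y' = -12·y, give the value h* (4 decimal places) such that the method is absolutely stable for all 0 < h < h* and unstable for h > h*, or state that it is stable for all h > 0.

Set f=λy, z=hλ:
  k1=λy_n ⇒ h·k1=z·y_n;  k2=λ(1+3/7z)y_n ⇒ h·k2=z(1+3/7z)y_n
  y_{n+1}/y_n = 1 + 3/8z + 5/8z(1+3/7z) = 1 + z + 15/56z²
  R(z) = 1 + z + 15/56z².

Solve |R(x)|<1 on ℝ⁻.
x=-0.52: |R|=0.5524
R=1: x+15/56x²=0 ⇒ x=−56/15=-3.7333; min R=1−1/(4·15/56)=0.0667>−1
Confirm numerically:
  x=-3.588: |R|=0.86032 <1
  x=-3.312: |R|=0.62622 <1
  x=-2.546: |R|=0.19028 <1
  x=-2.535: |R|=0.18631 <1
  x=-3.923: |R|=1.19930 >1
  x=-3.915: |R|=1.19051 >1
  x=-3.785: |R|=1.05238 >1
So |R|<1 on (-3.7333, 0).

(-3.7333,0); λ=-12 ⇒ h* = (56/15)/12 = 0.3111.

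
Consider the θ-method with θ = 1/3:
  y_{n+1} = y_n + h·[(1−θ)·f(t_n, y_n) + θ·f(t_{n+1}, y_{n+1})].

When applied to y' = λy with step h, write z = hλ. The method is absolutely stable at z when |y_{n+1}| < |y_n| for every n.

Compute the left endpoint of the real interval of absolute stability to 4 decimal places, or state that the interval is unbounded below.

With y'=λy (z=hλ):
  y_{n+1} = y_n + z·[2/3·y_n + 1/3·y_{n+1}] ⇒ (1 − 1/3z)y_{n+1} = (1 + 2/3z)y_n
  ⇒ R(z) = (1 + 2/3z)/(1 − 1/3z).

Boundary: |R(x)|=1, x<0.
x=-1.25: |R|=0.1176
R=−1: 1+2/3x = −1+1/3x ⇒ -1/3x=2 ⇒ x=2/(-1/3)=-6.0000
Confirm numerically:
  x=-5.125: |R|=0.89231 <1
  x=-5.044: |R|=0.88115 <1
  x=-4.888: |R|=0.85903 <1
  x=-2.901: |R|=0.47483 <1
  x=-6.365: |R|=1.03897 >1
  x=-6.244: |R|=1.02640 >1
  x=-6.241: |R|=1.02608 >1
Stable set (-6.0000, 0).

left endpoint -6.0000.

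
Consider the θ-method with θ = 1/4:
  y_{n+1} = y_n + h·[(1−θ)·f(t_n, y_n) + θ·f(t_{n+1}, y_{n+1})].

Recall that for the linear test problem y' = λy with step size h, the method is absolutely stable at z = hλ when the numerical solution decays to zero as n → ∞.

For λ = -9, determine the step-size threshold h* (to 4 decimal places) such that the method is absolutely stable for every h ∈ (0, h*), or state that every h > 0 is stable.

(-4.0000,0); λ=-9 ⇒ h* = (4)/9 = 0.4444.

On y'=λy, z=hλ:
  y_{n+1} = y_n + z·[3/4·y_n + 1/4·y_{n+1}] ⇒ (1 − 1/4z)y_{n+1} = (1 + 3/4z)y_n
  Hence R(z) = (1 + 3/4z)/(1 − 1/4z).

Boundary: |R(x)|=1, x<0.
x=-1.28: |R|=0.0303
R=−1: 1+3/4x = −1+1/4x ⇒ -1/2x=2 ⇒ x=2/(-1/2)=-4.0000
Confirm numerically:
  x=-3.591: |R|=0.89224 <1
  x=-3.286: |R|=0.80401 <1
  x=-2.966: |R|=0.70313 <1
  x=-2.852: |R|=0.66492 <1
  x=-4.555: |R|=1.12975 >1
  x=-4.524: |R|=1.12295 >1
  x=-4.166: |R|=1.04066 >1
So |R|<1 on (-4.0000, 0).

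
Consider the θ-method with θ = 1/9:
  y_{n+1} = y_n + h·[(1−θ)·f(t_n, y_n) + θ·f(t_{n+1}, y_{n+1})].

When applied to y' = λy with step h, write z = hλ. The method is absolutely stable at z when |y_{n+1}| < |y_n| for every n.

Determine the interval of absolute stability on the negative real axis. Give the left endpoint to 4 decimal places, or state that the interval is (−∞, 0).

Test eqn y'=λy, z=hλ:
  y_{n+1} = y_n + z·[8/9·y_n + 1/9·y_{n+1}] ⇒ (1 − 1/9z)y_{n+1} = (1 + 8/9z)y_n
  R(z) = (1 + 8/9z)/(1 − 1/9z).

Boundary: |R(x)|=1, x<0.
x=-0.65: |R|=0.3938
R=−1: 1+8/9x = −1+1/9x ⇒ -7/9x=2 ⇒ x=2/(-7/9)=-2.5714
Confirm numerically:
  x=-2.455: |R|=0.92885 <1
  x=-2.069: |R|=0.68227 <1
  x=-1.615: |R|=0.36929 <1
  x=-1.420: |R|=0.22649 <1
  x=-3.089: |R|=1.29969 >1
  x=-3.037: |R|=1.27075 >1
  x=-2.939: |R|=1.21551 >1
Stable set (-2.5714, 0).

(-2.5714, 0).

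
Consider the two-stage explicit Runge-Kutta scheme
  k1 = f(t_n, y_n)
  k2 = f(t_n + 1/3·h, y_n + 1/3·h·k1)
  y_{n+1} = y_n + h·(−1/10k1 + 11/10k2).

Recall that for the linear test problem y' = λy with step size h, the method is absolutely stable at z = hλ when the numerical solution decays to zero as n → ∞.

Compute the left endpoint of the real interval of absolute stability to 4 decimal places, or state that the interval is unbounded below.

z* = -2.7273.

Test eqn y'=λy, z=hλ:
  k1=λy_n ⇒ h·k1=z·y_n;  k2=λ(1+1/3z)y_n ⇒ h·k2=z(1+1/3z)y_n
  y_{n+1}/y_n = 1 − 1/10z + 11/10z(1+1/3z) = 1 + z + 11/30z²
  Hence R(z) = 1 + z + 11/30z².

Need |R(x)|<1, x<0.
x=-1.67: |R|=0.3526
R=1: x+11/30x²=0 ⇒ x=−30/11=-2.7273; min R=1−1/(4·11/30)=0.3182>−1
Confirm numerically:
  x=-2.567: |R|=0.84915 <1
  x=-1.895: |R|=0.42171 <1
  x=-1.871: |R|=0.41257 <1
  x=-3.116: |R|=1.44413 >1
  x=-2.935: |R|=1.22355 >1
  x=-2.790: |R|=1.06417 >1
Stable set (-2.7273, 0).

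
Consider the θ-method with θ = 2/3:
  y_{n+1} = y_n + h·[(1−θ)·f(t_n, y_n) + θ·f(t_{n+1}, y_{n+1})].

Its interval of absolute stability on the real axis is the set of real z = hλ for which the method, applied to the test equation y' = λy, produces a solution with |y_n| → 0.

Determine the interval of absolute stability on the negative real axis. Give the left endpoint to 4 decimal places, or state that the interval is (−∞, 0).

interval (−∞, 0).

With y'=λy (z=hλ):
  y_{n+1} = y_n + z·[1/3·y_n + 2/3·y_{n+1}] ⇒ (1 − 2/3z)y_{n+1} = (1 + 1/3z)y_n
  R(z) = (1 + 1/3z)/(1 − 2/3z).

Boundary: |R(x)|=1, x<0.
x=-1.23: |R|=0.3242
x=-2: |R|=0.1429
x=-10: |R|=0.3043
x=-100: |R|=0.4778
θ=2/3≥1/2 ⇒ |1+1/3x|<|1−2/3x| ∀x<0 ⇒ stable on all of ℝ⁻.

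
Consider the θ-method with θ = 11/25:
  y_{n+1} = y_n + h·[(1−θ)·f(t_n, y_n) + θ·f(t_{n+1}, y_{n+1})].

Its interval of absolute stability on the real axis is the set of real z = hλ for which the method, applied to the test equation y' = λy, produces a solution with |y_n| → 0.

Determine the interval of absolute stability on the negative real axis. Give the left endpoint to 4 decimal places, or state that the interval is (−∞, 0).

With y'=λy (z=hλ):
  y_{n+1} = y_n + z·[14/25·y_n + 11/25·y_{n+1}] ⇒ (1 − 11/25z)y_{n+1} = (1 + 14/25z)y_n
  Hence R(z) = (1 + 14/25z)/(1 − 11/25z).

Boundary: |R(x)|=1, x<0.
x=-0.55: |R|=0.5572
R=−1: 1+14/25x = −1+11/25x ⇒ -3/25x=2 ⇒ x=2/(-3/25)=-16.6667
Confirm numerically:
  x=-15.415: |R|=0.98070 <1
  x=-14.148: |R|=0.95817 <1
  x=-13.032: |R|=0.93523 <1
  x=-9.146: |R|=0.82037 <1
  x=-17.265: |R|=1.00835 >1
  x=-17.033: |R|=1.00518 >1
  x=-16.961: |R|=1.00417 >1
So |R|<1 on (-16.6667, 0).

(-16.6667, 0).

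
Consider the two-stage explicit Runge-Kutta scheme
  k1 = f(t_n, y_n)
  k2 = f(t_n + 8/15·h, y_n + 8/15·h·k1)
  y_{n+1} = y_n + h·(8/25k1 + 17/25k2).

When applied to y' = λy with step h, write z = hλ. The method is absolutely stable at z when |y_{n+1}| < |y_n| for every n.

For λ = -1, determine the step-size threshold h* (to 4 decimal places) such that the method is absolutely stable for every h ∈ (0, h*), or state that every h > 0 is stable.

Set f=λy, z=hλ:
  k1=λy_n ⇒ h·k1=z·y_n;  k2=λ(1+8/15z)y_n ⇒ h·k2=z(1+8/15z)y_n
  y_{n+1}/y_n = 1 + 8/25z + 17/25z(1+8/15z) = 1 + z + 136/375z²
  R(z) = 1 + z + 136/375z².

Solve |R(x)|<1 on ℝ⁻.
x=-1.77: |R|=0.3662
R=1: x+136/375x²=0 ⇒ x=−375/136=-2.7574; min R=1−1/(4·136/375)=0.3107>−1
Confirm numerically:
  x=-2.734: |R|=0.97684 <1
  x=-1.908: |R|=0.41227 <1
  x=-1.580: |R|=0.32536 <1
  x=-1.387: |R|=0.31069 <1
  x=-3.350: |R|=1.72003 >1
  x=-3.335: |R|=1.69866 >1
  x=-2.892: |R|=1.14122 >1
Interval (-2.7574, 0).

(-2.7574,0); λ=-1 ⇒ h* = (375/136)/1 = 2.7574.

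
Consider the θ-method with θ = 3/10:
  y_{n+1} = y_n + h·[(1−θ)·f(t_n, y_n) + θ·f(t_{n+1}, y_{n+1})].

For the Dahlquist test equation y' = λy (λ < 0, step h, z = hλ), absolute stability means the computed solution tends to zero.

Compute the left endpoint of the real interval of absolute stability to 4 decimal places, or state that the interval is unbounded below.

left endpoint -5.0000.

Test eqn y'=λy, z=hλ:
  y_{n+1} = y_n + z·[7/10·y_n + 3/10·y_{n+1}] ⇒ (1 − 3/10z)y_{n+1} = (1 + 7/10z)y_n
  so R(z) = (1 + 7/10z)/(1 − 3/10z).

Boundary: |R(x)|=1, x<0.
x=-1.6: |R|=0.0811
R=−1: 1+7/10x = −1+3/10x ⇒ -2/5x=2 ⇒ x=2/(-2/5)=-5.0000
Confirm numerically:
  x=-4.363: |R|=0.88964 <1
  x=-3.472: |R|=0.70063 <1
  x=-2.505: |R|=0.43020 <1
  x=-5.433: |R|=1.06586 >1
  x=-5.078: |R|=1.01236 >1
So |R|<1 on (-5.0000, 0).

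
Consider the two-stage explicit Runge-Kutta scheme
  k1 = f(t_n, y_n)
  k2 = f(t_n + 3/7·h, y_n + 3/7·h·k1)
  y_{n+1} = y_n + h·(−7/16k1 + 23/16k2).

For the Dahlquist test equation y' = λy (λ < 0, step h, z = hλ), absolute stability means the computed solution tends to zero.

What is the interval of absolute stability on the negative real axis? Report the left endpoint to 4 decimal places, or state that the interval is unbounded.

z∈(-1.6232,0).

On y'=λy, z=hλ:
  k1=λy_n ⇒ h·k1=z·y_n;  k2=λ(1+3/7z)y_n ⇒ h·k2=z(1+3/7z)y_n
  y_{n+1}/y_n = 1 − 7/16z + 23/16z(1+3/7z) = 1 + z + 69/112z²
  ⇒ R(z) = 1 + z + 69/112z².

Solve |R(x)|<1 on ℝ⁻.
x=-0.69: |R|=0.6033
R=1: x+69/112x²=0 ⇒ x=−112/69=-1.6232; min R=1−1/(4·69/112)=0.5942>−1
Confirm numerically:
  x=-1.581: |R|=0.95891 <1
  x=-1.556: |R|=0.93559 <1
  x=-0.811: |R|=0.59420 <1
  x=-2.180: |R|=1.74782 >1
  x=-2.030: |R|=1.50877 >1
  x=-1.812: |R|=1.21077 >1
Interval (-1.6232, 0).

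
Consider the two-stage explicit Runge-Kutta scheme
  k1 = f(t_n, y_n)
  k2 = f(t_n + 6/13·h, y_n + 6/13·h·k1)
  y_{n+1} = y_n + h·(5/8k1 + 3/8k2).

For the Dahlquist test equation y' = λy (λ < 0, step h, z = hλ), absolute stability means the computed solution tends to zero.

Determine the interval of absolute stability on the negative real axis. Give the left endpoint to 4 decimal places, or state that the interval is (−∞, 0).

Test eqn y'=λy, z=hλ:
  k1=λy_n ⇒ h·k1=z·y_n;  k2=λ(1+6/13z)y_n ⇒ h·k2=z(1+6/13z)y_n
  y_{n+1}/y_n = 1 + 5/8z + 3/8z(1+6/13z) = 1 + z + 9/52z²
  ⇒ R(z) = 1 + z + 9/52z².

Boundary: |R(x)|=1, x<0.
x=-1.62: |R|=0.1658
R=1: x+9/52x²=0 ⇒ x=−52/9=-5.7778; min R=1−1/(4·9/52)=-0.4444>−1
Confirm numerically:
  x=-4.558: |R|=0.03774 <1
  x=-4.445: |R|=0.02534 <1
  x=-3.497: |R|=0.38044 <1
  x=-2.690: |R|=0.43760 <1
  x=-5.950: |R|=1.17736 >1
  x=-5.859: |R|=1.08236 >1
Interval (-5.7778, 0).

z∈(-5.7778,0).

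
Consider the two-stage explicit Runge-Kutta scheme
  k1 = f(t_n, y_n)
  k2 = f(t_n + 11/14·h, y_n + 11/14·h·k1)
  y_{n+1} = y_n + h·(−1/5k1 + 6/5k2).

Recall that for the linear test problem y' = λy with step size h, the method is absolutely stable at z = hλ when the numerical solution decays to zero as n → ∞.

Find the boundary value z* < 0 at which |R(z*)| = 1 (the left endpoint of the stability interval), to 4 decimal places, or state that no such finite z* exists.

z* = -1.0606.

On y'=λy, z=hλ:
  k1=λy_n ⇒ h·k1=z·y_n;  k2=λ(1+11/14z)y_n ⇒ h·k2=z(1+11/14z)y_n
  y_{n+1}/y_n = 1 − 1/5z + 6/5z(1+11/14z) = 1 + z + 33/35z²
  R(z) = 1 + z + 33/35z².

Need |R(x)|<1, x<0.
x=-1.2: |R|=1.1577
R=1: x+33/35x²=0 ⇒ x=−35/33=-1.0606; min R=1−1/(4·33/35)=0.7348>−1
Confirm numerically:
  x=-0.807: |R|=0.80703 <1
  x=-0.716: |R|=0.76736 <1
  x=-0.621: |R|=0.74260 <1
  x=-1.657: |R|=1.93175 >1
  x=-1.544: |R|=1.70371 >1
  x=-1.399: |R|=1.44636 >1
Interval (-1.0606, 0).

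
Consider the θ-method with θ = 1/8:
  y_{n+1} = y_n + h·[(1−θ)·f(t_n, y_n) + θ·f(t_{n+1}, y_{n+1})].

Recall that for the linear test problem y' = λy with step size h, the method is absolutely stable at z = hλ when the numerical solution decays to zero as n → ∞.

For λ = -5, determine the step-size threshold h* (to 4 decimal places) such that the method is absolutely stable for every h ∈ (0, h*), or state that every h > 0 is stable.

(-2.6667,0); λ=-5 ⇒ h* = (8/3)/5 = 0.5333.

Test eqn y'=λy, z=hλ:
  y_{n+1} = y_n + z·[7/8·y_n + 1/8·y_{n+1}] ⇒ (1 − 1/8z)y_{n+1} = (1 + 7/8z)y_n
  Hence R(z) = (1 + 7/8z)/(1 − 1/8z).

Need |R(x)|<1, x<0.
x=-1.09: |R|=0.0407
R=−1: 1+7/8x = −1+1/8x ⇒ -3/4x=2 ⇒ x=2/(-3/4)=-2.6667
Confirm numerically:
  x=-2.275: |R|=0.77129 <1
  x=-2.215: |R|=0.73470 <1
  x=-1.863: |R|=0.51110 <1
  x=-1.198: |R|=0.04197 <1
  x=-3.138: |R|=1.25391 >1
  x=-3.089: |R|=1.22851 >1
  x=-2.728: |R|=1.03430 >1
Stable set (-2.6667, 0).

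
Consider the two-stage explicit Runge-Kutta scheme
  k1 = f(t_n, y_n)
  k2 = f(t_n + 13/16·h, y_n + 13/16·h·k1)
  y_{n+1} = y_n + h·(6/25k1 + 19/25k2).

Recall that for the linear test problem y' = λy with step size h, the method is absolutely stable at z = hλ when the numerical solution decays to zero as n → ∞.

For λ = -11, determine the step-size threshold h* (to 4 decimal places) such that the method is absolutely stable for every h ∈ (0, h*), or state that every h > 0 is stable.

Set f=λy, z=hλ:
  k1=λy_n ⇒ h·k1=z·y_n;  k2=λ(1+13/16z)y_n ⇒ h·k2=z(1+13/16z)y_n
  y_{n+1}/y_n = 1 + 6/25z + 19/25z(1+13/16z) = 1 + z + 247/400z²
  Hence R(z) = 1 + z + 247/400z².

Boundary: |R(x)|=1, x<0.
x=-0.8: |R|=0.5952
R=1: x+247/400x²=0 ⇒ x=−400/247=-1.6194; min R=1−1/(4·247/400)=0.5951>−1
Confirm numerically:
  x=-1.398: |R|=0.80884 <1
  x=-1.153: |R|=0.66791 <1
  x=-0.765: |R|=0.59638 <1
  x=-0.670: |R|=0.60720 <1
  x=-1.735: |R|=1.12381 >1
  x=-1.653: |R|=1.03426 >1
So |R|<1 on (-1.6194, 0).

(-1.6194,0); λ=-11 ⇒ h* = (400/247)/11 = 0.1472.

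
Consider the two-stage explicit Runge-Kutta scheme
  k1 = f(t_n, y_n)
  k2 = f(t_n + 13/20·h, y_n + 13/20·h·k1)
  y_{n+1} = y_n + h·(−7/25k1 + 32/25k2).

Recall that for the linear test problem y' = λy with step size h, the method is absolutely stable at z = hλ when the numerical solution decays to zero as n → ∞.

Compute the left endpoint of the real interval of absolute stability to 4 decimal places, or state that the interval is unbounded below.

left endpoint -1.2019.

With y'=λy (z=hλ):
  k1=λy_n ⇒ h·k1=z·y_n;  k2=λ(1+13/20z)y_n ⇒ h·k2=z(1+13/20z)y_n
  y_{n+1}/y_n = 1 − 7/25z + 32/25z(1+13/20z) = 1 + z + 104/125z²
  ⇒ R(z) = 1 + z + 104/125z².

Need |R(x)|<1, x<0.
x=-1.15: |R|=0.9503
R=1: x+104/125x²=0 ⇒ x=−125/104=-1.2019; min R=1−1/(4·104/125)=0.6995>−1
Confirm numerically:
  x=-0.979: |R|=0.81842 <1
  x=-0.965: |R|=0.80978 <1
  x=-0.892: |R|=0.76999 <1
  x=-0.821: |R|=0.73980 <1
  x=-1.662: |R|=1.63619 >1
  x=-1.353: |R|=1.17007 >1
  x=-1.290: |R|=1.09453 >1
So |R|<1 on (-1.2019, 0).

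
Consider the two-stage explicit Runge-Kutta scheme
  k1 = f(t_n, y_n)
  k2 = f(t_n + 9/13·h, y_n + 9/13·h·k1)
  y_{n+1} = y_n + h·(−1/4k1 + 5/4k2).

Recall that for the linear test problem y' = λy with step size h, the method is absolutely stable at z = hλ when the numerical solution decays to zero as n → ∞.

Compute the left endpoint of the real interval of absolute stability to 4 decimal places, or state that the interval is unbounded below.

Set f=λy, z=hλ:
  k1=λy_n ⇒ h·k1=z·y_n;  k2=λ(1+9/13z)y_n ⇒ h·k2=z(1+9/13z)y_n
  y_{n+1}/y_n = 1 − 1/4z + 5/4z(1+9/13z) = 1 + z + 45/52z²
  Hence R(z) = 1 + z + 45/52z².

Solve |R(x)|<1 on ℝ⁻.
x=-0.87: |R|=0.7850
R=1: x+45/52x²=0 ⇒ x=−52/45=-1.1556; min R=1−1/(4·45/52)=0.7111>−1
Confirm numerically:
  x=-0.839: |R|=0.77016 <1
  x=-0.668: |R|=0.71816 <1
  x=-0.590: |R|=0.71124 <1
  x=-0.574: |R|=0.71112 <1
  x=-1.500: |R|=1.44712 >1
  x=-1.208: |R|=1.05482 >1
So |R|<1 on (-1.1556, 0).

z* = -1.1556.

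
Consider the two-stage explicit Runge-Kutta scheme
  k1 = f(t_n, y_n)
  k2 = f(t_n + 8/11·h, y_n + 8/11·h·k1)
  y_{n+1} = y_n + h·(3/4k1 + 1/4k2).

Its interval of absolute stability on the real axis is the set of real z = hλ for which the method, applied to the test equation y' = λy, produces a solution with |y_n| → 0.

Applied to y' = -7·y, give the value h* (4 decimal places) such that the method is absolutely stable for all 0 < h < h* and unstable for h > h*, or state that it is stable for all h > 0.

(-5.5000,0); λ=-7 ⇒ h* = (11/2)/7 = 0.7857.

On y'=λy, z=hλ:
  k1=λy_n ⇒ h·k1=z·y_n;  k2=λ(1+8/11z)y_n ⇒ h·k2=z(1+8/11z)y_n
  y_{n+1}/y_n = 1 + 3/4z + 1/4z(1+8/11z) = 1 + z + 2/11z²
  R(z) = 1 + z + 2/11z².

Find x<0 with |R(x)|<1.
x=-1.43: |R|=0.0582
R=1: x+2/11x²=0 ⇒ x=−11/2=-5.5000; min R=1−1/(4·2/11)=-0.3750>−1
Confirm numerically:
  x=-5.160: |R|=0.68102 <1
  x=-4.825: |R|=0.40784 <1
  x=-3.705: |R|=0.20918 <1
  x=-2.720: |R|=0.37484 <1
  x=-6.051: |R|=1.60620 >1
  x=-5.654: |R|=1.15831 >1
Interval (-5.5000, 0).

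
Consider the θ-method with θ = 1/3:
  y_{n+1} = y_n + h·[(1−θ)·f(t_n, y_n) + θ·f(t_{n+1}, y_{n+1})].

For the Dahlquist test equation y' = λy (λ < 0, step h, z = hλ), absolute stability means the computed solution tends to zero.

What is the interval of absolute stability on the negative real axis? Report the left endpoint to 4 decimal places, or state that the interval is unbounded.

With y'=λy (z=hλ):
  y_{n+1} = y_n + z·[2/3·y_n + 1/3·y_{n+1}] ⇒ (1 − 1/3z)y_{n+1} = (1 + 2/3z)y_n
  so R(z) = (1 + 2/3z)/(1 − 1/3z).

Find x<0 with |R(x)|<1.
x=-1.25: |R|=0.1176
R=−1: 1+2/3x = −1+1/3x ⇒ -1/3x=2 ⇒ x=2/(-1/3)=-6.0000
Confirm numerically:
  x=-5.971: |R|=0.99677 <1
  x=-4.178: |R|=0.74617 <1
  x=-3.617: |R|=0.63987 <1
  x=-3.352: |R|=0.58312 <1
  x=-6.484: |R|=1.05103 >1
  x=-6.185: |R|=1.02014 >1
  x=-6.064: |R|=1.00706 >1
So |R|<1 on (-6.0000, 0).

z∈(-6.0000,0).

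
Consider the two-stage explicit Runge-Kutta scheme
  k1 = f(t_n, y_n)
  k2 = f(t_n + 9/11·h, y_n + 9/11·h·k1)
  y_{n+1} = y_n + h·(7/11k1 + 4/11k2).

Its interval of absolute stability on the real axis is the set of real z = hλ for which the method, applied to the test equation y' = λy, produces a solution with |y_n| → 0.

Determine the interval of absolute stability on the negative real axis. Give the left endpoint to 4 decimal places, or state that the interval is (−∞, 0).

z∈(-3.3611,0).

With y'=λy (z=hλ):
  k1=λy_n ⇒ h·k1=z·y_n;  k2=λ(1+9/11z)y_n ⇒ h·k2=z(1+9/11z)y_n
  y_{n+1}/y_n = 1 + 7/11z + 4/11z(1+9/11z) = 1 + z + 36/121z²
  R(z) = 1 + z + 36/121z².

Solve |R(x)|<1 on ℝ⁻.
x=-0.56: |R|=0.5333
R=1: x+36/121x²=0 ⇒ x=−121/36=-3.3611; min R=1−1/(4·36/121)=0.1597>−1
Confirm numerically:
  x=-3.246: |R|=0.88883 <1
  x=-2.035: |R|=0.19710 <1
  x=-1.362: |R|=0.18991 <1
  x=-3.739: |R|=1.42037 >1
  x=-3.586: |R|=1.23994 >1
  x=-3.414: |R|=1.05372 >1
Stable set (-3.3611, 0).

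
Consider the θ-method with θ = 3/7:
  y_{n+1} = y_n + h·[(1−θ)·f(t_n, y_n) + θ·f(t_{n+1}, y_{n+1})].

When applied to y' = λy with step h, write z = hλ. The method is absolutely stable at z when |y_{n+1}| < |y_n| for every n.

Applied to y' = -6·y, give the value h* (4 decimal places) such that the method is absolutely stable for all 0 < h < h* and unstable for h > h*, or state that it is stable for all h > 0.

On y'=λy, z=hλ:
  y_{n+1} = y_n + z·[4/7·y_n + 3/7·y_{n+1}] ⇒ (1 − 3/7z)y_{n+1} = (1 + 4/7z)y_n
  ⇒ R(z) = (1 + 4/7z)/(1 − 3/7z).

Solve |R(x)|<1 on ℝ⁻.
x=-1.59: |R|=0.0544
R=−1: 1+4/7x = −1+3/7x ⇒ -1/7x=2 ⇒ x=2/(-1/7)=-14.0000
Confirm numerically:
  x=-13.113: |R|=0.98086 <1
  x=-11.916: |R|=0.95125 <1
  x=-8.683: |R|=0.83912 <1
  x=-7.942: |R|=0.80348 <1
  x=-14.478: |R|=1.00948 >1
  x=-14.277: |R|=1.00556 >1
Stable set (-14.0000, 0).

(-14.0000,0); λ=-6 ⇒ h* = (14)/6 = 2.3333.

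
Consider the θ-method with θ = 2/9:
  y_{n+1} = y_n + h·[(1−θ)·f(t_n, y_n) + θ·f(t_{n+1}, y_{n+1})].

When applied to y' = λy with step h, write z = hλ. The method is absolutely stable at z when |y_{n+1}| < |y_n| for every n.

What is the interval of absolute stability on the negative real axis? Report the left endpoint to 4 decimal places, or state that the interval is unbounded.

z∈(-3.6000,0).

Set f=λy, z=hλ:
  y_{n+1} = y_n + z·[7/9·y_n + 2/9·y_{n+1}] ⇒ (1 − 2/9z)y_{n+1} = (1 + 7/9z)y_n
  ⇒ R(z) = (1 + 7/9z)/(1 − 2/9z).

Need |R(x)|<1, x<0.
x=-1.24: |R|=0.0279
R=−1: 1+7/9x = −1+2/9x ⇒ -5/9x=2 ⇒ x=2/(-5/9)=-3.6000
Confirm numerically:
  x=-2.785: |R|=0.72032 <1
  x=-2.748: |R|=0.70613 <1
  x=-2.725: |R|=0.69723 <1
  x=-1.925: |R|=0.34825 <1
  x=-4.061: |R|=1.13462 >1
  x=-4.055: |R|=1.13296 >1
Interval (-3.6000, 0).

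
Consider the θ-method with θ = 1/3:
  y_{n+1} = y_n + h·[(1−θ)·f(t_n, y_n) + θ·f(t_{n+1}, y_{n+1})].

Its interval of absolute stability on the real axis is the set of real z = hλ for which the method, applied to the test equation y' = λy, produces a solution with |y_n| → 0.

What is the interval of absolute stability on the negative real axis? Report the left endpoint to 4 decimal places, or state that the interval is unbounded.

Set f=λy, z=hλ:
  y_{n+1} = y_n + z·[2/3·y_n + 1/3·y_{n+1}] ⇒ (1 − 1/3z)y_{n+1} = (1 + 2/3z)y_n
  so R(z) = (1 + 2/3z)/(1 − 1/3z).

Solve |R(x)|<1 on ℝ⁻.
x=-1.4: |R|=0.0455
R=−1: 1+2/3x = −1+1/3x ⇒ -1/3x=2 ⇒ x=2/(-1/3)=-6.0000
Confirm numerically:
  x=-3.611: |R|=0.63863 <1
  x=-3.379: |R|=0.58912 <1
  x=-2.850: |R|=0.46154 <1
  x=-6.281: |R|=1.03028 >1
  x=-6.050: |R|=1.00552 >1
Stable set (-6.0000, 0).

z∈(-6.0000,0).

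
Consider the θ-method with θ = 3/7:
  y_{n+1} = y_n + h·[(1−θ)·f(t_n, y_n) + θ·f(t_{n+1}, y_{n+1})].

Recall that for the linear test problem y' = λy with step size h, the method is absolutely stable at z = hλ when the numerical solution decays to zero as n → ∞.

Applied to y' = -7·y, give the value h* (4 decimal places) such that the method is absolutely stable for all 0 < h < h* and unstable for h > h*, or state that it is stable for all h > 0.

(-14.0000,0); λ=-7 ⇒ h* = (14)/7 = 2.0000.

Set f=λy, z=hλ:
  y_{n+1} = y_n + z·[4/7·y_n + 3/7·y_{n+1}] ⇒ (1 − 3/7z)y_{n+1} = (1 + 4/7z)y_n
  Hence R(z) = (1 + 4/7z)/(1 − 3/7z).

Solve |R(x)|<1 on ℝ⁻.
x=-1.64: |R|=0.0369
R=−1: 1+4/7x = −1+3/7x ⇒ -1/7x=2 ⇒ x=2/(-1/7)=-14.0000
Confirm numerically:
  x=-11.928: |R|=0.95157 <1
  x=-8.221: |R|=0.81748 <1
  x=-6.117: |R|=0.68905 <1
  x=-14.496: |R|=1.00982 >1
  x=-14.347: |R|=1.00693 >1
  x=-14.120: |R|=1.00243 >1
Stable set (-14.0000, 0).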